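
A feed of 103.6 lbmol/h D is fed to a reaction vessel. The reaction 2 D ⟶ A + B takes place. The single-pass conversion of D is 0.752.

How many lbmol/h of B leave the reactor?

D reacted = 0.752 × 103.6 = 77.91 lbmol/h; ν_D = −2, so ξ = 77.91/2 = 38.95 lbmol/h.
Outlet amounts (n = n₀ + ν ξ):
  D: 103.6 − 2(38.95) = 25.69
  A: 0 + 1(38.95) = 38.95
  B: 0 + 1(38.95) = 38.95

39 lbmol/h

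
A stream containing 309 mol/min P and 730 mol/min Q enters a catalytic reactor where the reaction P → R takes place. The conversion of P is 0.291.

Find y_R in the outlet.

P reacted = 0.291 × 309 = 89.92 mol/min; ν_P = −1, so ξ = 89.92/1 = 89.92 mol/min.
Outlet amounts (n = n₀ + ν ξ):
  P: 309 − 1(89.92) = 219.1
  R: 0 + 1(89.92) = 89.92
  Q: 730 (inert)
Total out = 1039 mol/min; y_R = 89.92 / 1039 = 0.08654.

0.0865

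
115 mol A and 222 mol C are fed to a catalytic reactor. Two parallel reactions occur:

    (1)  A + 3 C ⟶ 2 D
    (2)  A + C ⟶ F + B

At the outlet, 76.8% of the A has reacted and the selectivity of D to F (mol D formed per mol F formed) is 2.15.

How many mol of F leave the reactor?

42.6 mol

Conversion of A: A consumed = 0.768 × 115 = 88.32 mol = 1ξ₁ + 1ξ₂.
Selectivity: 2ξ₁ / (1ξ₂) = 2.15 → ξ₁ = 1.075 ξ₂.
Substitute: (1·1.075 + 1) ξ₂ = 88.32 → ξ₂ = 42.56 mol, ξ₁ = 45.76 mol.
Outlet amounts (n = n₀ + Σ ν·ξ):
  A: 115 − 1(45.76) − 1(42.56) = 26.68
  C: 222 − 3(45.76) − 1(42.56) = 42.17
  D: 0 + 2(45.76) = 91.51
  F: 0 + 1(42.56) = 42.56
  B: 0 + 1(42.56) = 42.56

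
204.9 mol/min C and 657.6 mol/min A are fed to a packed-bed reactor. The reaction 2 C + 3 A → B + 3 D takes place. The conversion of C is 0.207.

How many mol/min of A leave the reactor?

C reacted = 0.207 × 204.9 = 42.41 mol/min; ν_C = −2, so ξ = 42.41/2 = 21.21 mol/min.
Outlet amounts (n = n₀ + ν ξ):
  C: 204.9 − 2(21.21) = 162.5
  A: 657.6 − 3(21.21) = 594
  B: 0 + 1(21.21) = 21.21
  D: 0 + 3(21.21) = 63.62

594 mol/min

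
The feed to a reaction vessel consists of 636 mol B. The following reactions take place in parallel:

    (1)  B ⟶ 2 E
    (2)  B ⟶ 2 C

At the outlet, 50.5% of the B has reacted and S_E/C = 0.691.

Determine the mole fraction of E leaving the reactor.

0.274

Conversion of B: B consumed = 0.505 × 636 = 321.2 mol = 1ξ₁ + 1ξ₂.
Selectivity: 2ξ₁ / (2ξ₂) = 0.691 → ξ₁ = 0.691 ξ₂.
Substitute: (1·0.691 + 1) ξ₂ = 321.2 → ξ₂ = 189.9 mol, ξ₁ = 131.2 mol.
Outlet amounts (n = n₀ + Σ ν·ξ):
  B: 636 − 1(131.2) − 1(189.9) = 314.8
  E: 0 + 2(131.2) = 262.5
  C: 0 + 2(189.9) = 379.9
Total out = 957.2 mol; y_E = 262.5 / 957.2 = 0.2742.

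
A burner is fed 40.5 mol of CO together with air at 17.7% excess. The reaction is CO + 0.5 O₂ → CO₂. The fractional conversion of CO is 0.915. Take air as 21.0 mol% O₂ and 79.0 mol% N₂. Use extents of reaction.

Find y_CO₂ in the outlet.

0.274

Stoichiometric O₂ = 0.5 × 40.5 = 20.25 mol; O₂ fed = 20.25 × 1.177 = 23.83 mol.
N₂ fed = 23.83 × 79/21 = 89.66 mol.
Fuel reacted = 0.915 × 40.5 → ξ = 37.06 mol.
Outlet (n = n₀ + ν ξ):
  CO: 40.5 − 1(37.06) = 3.442
  O₂: 23.83 − 0.5(37.06) = 5.305
  N₂: 89.66 (inert)
  CO₂: 0 + 1(37.06) = 37.06
Total out = 135.5 mol; y_CO₂ = 37.06 / 135.5 = 0.2736.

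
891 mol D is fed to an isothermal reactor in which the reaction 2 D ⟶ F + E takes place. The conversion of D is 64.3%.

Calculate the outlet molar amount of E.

D reacted = 0.643 × 891 = 572.9 mol; ν_D = −2, so ξ = 572.9/2 = 286.5 mol.
Outlet amounts (n = n₀ + ν ξ):
  D: 891 − 2(286.5) = 318.1
  F: 0 + 1(286.5) = 286.5
  E: 0 + 1(286.5) = 286.5

286 mol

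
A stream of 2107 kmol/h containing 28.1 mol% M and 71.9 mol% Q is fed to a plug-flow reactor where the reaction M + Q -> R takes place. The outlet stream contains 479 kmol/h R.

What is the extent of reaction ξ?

For R: n = n₀ + 1ξ → 479 = 0 + 1ξ, giving ξ = 479 kmol/h.
Outlet amounts (n = n₀ + ν ξ):
  M: 592.1 − 1(479) = 113.1
  Q: 1515 − 1(479) = 1036
  R: 0 + 1(479) = 479

ξ = 479 kmol/h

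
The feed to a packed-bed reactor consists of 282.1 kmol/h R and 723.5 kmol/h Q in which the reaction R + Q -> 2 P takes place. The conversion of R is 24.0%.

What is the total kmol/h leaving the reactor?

R reacted = 0.24 × 282.1 = 67.7 kmol/h; ν_R = −1, so ξ = 67.7/1 = 67.7 kmol/h.
Outlet amounts (n = n₀ + ν ξ):
  R: 282.1 − 1(67.7) = 214.4
  Q: 723.5 − 1(67.7) = 655.8
  P: 0 + 2(67.7) = 135.4
Total out = 214.4 + 655.8 + 135.4 = 1006 kmol/h.

1010 kmol/h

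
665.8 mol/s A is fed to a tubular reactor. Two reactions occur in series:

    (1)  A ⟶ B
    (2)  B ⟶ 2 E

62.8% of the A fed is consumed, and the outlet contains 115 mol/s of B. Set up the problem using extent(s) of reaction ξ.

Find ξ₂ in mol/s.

Conversion of A: A consumed = 1ξ₁ = 0.628 × 665.8 → ξ₁ = 418.1 mol/s.
B balance: n_B = 0 + 1ξ₁ − 1ξ₂ = 115 → ξ₂ = (1·418.1 − 115)/1 = 303.1 mol/s.
Outlet amounts (n = n₀ + Σ ν·ξ):
  A: 665.8 − 1(418.1) = 247.7
  B: 0 + 1(418.1) − 1(303.1) = 115
  E: 0 + 2(303.1) = 606.2

ξ₂ = 303 mol/s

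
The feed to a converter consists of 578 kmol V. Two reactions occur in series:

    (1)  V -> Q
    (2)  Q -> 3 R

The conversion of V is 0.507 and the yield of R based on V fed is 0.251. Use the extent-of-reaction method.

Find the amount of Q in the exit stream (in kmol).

Conversion of V: V consumed = 1ξ₁ = 0.507 × 578 → ξ₁ = 293 kmol.
Yield of R: 3ξ₂ / 578 = 0.251 → ξ₂ = 48.36 kmol.
Outlet amounts (n = n₀ + Σ ν·ξ):
  V: 578 − 1(293) = 285
  Q: 0 + 1(293) − 1(48.36) = 244.7
  R: 0 + 3(48.36) = 145.1

245 kmol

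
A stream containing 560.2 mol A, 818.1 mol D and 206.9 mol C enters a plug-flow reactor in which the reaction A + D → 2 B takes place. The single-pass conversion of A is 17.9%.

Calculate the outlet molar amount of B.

201 mol

A reacted = 0.179 × 560.2 = 100.3 mol; ν_A = −1, so ξ = 100.3/1 = 100.3 mol.
Outlet amounts (n = n₀ + ν ξ):
  A: 560.2 − 1(100.3) = 459.9
  D: 818.1 − 1(100.3) = 717.8
  B: 0 + 2(100.3) = 200.6
  C: 206.9 (inert)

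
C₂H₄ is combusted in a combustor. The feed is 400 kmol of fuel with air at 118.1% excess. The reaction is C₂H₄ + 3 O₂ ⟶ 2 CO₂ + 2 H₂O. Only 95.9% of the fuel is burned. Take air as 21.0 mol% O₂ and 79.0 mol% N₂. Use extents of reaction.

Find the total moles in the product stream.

Stoichiometric O₂ = 3 × 400 = 1200 kmol; O₂ fed = 1200 × 2.181 = 2617 kmol.
N₂ fed = 2617 × 79/21 = 9846 kmol.
Fuel reacted = 0.959 × 400 → ξ = 383.6 kmol.
Outlet (n = n₀ + ν ξ):
  C₂H₄: 400 − 1(383.6) = 16.4
  O₂: 2617 − 3(383.6) = 1466
  N₂: 9846 (inert)
  CO₂: 0 + 2(383.6) = 767.2
  H₂O: 0 + 2(383.6) = 767.2
Total out = 16.4 + 1466 + 9846 + 767.2 + 767.2 = 12860 kmol.

12900 kmol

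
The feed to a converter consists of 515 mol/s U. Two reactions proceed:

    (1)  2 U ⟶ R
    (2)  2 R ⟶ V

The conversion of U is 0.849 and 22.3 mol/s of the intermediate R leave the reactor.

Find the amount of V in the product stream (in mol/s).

Conversion of U: U consumed = 2ξ₁ = 0.849 × 515 → ξ₁ = 218.6 mol/s.
R balance: n_R = 0 + 1ξ₁ − 2ξ₂ = 22.3 → ξ₂ = (1·218.6 − 22.3)/2 = 98.16 mol/s.
Outlet amounts (n = n₀ + Σ ν·ξ):
  U: 515 − 2(218.6) = 77.76
  R: 0 + 1(218.6) − 2(98.16) = 22.3
  V: 0 + 1(98.16) = 98.16

98.2 mol/s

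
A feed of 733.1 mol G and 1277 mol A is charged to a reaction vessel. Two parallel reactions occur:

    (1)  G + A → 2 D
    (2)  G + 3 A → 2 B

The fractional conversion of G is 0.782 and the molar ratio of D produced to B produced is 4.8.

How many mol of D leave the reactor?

Conversion of G: G consumed = 0.782 × 733.1 = 573.3 mol = 1ξ₁ + 1ξ₂.
Selectivity: 2ξ₁ / (2ξ₂) = 4.8 → ξ₁ = 4.8 ξ₂.
Substitute: (1·4.8 + 1) ξ₂ = 573.3 → ξ₂ = 98.84 mol, ξ₁ = 474.4 mol.
Outlet amounts (n = n₀ + Σ ν·ξ):
  G: 733.1 − 1(474.4) − 1(98.84) = 159.8
  A: 1277 − 1(474.4) − 3(98.84) = 506
  D: 0 + 2(474.4) = 948.9
  B: 0 + 2(98.84) = 197.7

949 mol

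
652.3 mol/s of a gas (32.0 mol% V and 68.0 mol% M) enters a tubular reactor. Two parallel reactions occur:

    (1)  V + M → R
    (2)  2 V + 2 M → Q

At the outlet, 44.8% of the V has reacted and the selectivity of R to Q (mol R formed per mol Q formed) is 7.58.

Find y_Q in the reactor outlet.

Conversion of V: V consumed = 0.448 × 208.7 = 93.51 mol/s = 1ξ₁ + 2ξ₂.
Selectivity: 1ξ₁ / (1ξ₂) = 7.58 → ξ₁ = 7.58 ξ₂.
Substitute: (1·7.58 + 2) ξ₂ = 93.51 → ξ₂ = 9.761 mol/s, ξ₁ = 73.99 mol/s.
Outlet amounts (n = n₀ + Σ ν·ξ):
  V: 208.7 − 1(73.99) − 2(9.761) = 115.2
  M: 443.6 − 1(73.99) − 2(9.761) = 350.1
  R: 0 + 1(73.99) = 73.99
  Q: 0 + 1(9.761) = 9.761
Total out = 549 mol/s; y_Q = 9.761 / 549 = 0.01778.

0.0178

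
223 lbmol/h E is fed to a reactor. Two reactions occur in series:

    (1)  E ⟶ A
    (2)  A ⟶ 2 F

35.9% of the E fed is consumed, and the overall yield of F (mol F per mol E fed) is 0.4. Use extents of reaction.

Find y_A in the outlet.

Conversion of E: E consumed = 1ξ₁ = 0.359 × 223 → ξ₁ = 80.06 lbmol/h.
Yield of F: 2ξ₂ / 223 = 0.4 → ξ₂ = 44.6 lbmol/h.
Outlet amounts (n = n₀ + Σ ν·ξ):
  E: 223 − 1(80.06) = 142.9
  A: 0 + 1(80.06) − 1(44.6) = 35.46
  F: 0 + 2(44.6) = 89.2
Total out = 267.6 lbmol/h; y_A = 35.46 / 267.6 = 0.1325.

0.133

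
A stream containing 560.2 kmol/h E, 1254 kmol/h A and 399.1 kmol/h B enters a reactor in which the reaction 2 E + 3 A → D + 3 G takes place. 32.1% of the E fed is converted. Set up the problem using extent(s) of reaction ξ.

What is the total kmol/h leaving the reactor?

2120 kmol/h

E reacted = 0.321 × 560.2 = 179.8 kmol/h; ν_E = −2, so ξ = 179.8/2 = 89.91 kmol/h.
Outlet amounts (n = n₀ + ν ξ):
  E: 560.2 − 2(89.91) = 380.4
  A: 1254 − 3(89.91) = 984.3
  D: 0 + 1(89.91) = 89.91
  G: 0 + 3(89.91) = 269.7
  B: 399.1 (inert)
Total out = 380.4 + 984.3 + 89.91 + 269.7 + 399.1 = 2123 kmol/h.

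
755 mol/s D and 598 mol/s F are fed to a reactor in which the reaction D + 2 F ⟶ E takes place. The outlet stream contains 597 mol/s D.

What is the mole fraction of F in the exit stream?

0.272

For D: n = n₀ − 1ξ → 597 = 755 − 1ξ, giving ξ = 158 mol/s.
Outlet amounts (n = n₀ + ν ξ):
  D: 755 − 1(158) = 597
  F: 598 − 2(158) = 282
  E: 0 + 1(158) = 158
Total out = 1037 mol/s; y_F = 282 / 1037 = 0.2719.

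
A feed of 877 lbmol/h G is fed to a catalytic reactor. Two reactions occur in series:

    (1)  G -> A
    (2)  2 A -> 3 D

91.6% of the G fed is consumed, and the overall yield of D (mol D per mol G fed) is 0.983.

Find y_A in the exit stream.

0.196

Conversion of G: G consumed = 1ξ₁ = 0.916 × 877 → ξ₁ = 803.3 lbmol/h.
Yield of D: 3ξ₂ / 877 = 0.983 → ξ₂ = 287.4 lbmol/h.
Outlet amounts (n = n₀ + Σ ν·ξ):
  G: 877 − 1(803.3) = 73.67
  A: 0 + 1(803.3) − 2(287.4) = 228.6
  D: 0 + 3(287.4) = 862.1
Total out = 1164 lbmol/h; y_A = 228.6 / 1164 = 0.1963.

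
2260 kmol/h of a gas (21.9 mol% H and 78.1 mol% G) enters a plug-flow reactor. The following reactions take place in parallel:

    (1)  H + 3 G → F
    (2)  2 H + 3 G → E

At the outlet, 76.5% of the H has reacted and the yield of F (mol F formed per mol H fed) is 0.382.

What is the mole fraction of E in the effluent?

Yield of F: 1ξ₁ / 494.9 = 0.382 → ξ₁ = 189.1 kmol/h.
Conversion of H: 1ξ₁ + 2ξ₂ = 0.765 × 494.9 = 378.6 → ξ₂ = 94.78 kmol/h.
Outlet amounts (n = n₀ + Σ ν·ξ):
  H: 494.9 − 1(189.1) − 2(94.78) = 116.3
  G: 1765 − 3(189.1) − 3(94.78) = 913.5
  F: 0 + 1(189.1) = 189.1
  E: 0 + 1(94.78) = 94.78
Total out = 1314 kmol/h; y_E = 94.78 / 1314 = 0.07215.

0.0721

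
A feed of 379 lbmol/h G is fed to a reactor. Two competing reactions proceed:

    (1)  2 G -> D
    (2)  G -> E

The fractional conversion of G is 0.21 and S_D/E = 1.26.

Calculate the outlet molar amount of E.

Conversion of G: G consumed = 0.21 × 379 = 79.59 lbmol/h = 2ξ₁ + 1ξ₂.
Selectivity: 1ξ₁ / (1ξ₂) = 1.26 → ξ₁ = 1.26 ξ₂.
Substitute: (2·1.26 + 1) ξ₂ = 79.59 → ξ₂ = 22.61 lbmol/h, ξ₁ = 28.49 lbmol/h.
Outlet amounts (n = n₀ + Σ ν·ξ):
  G: 379 − 2(28.49) − 1(22.61) = 299.4
  D: 0 + 1(28.49) = 28.49
  E: 0 + 1(22.61) = 22.61

22.6 lbmol/h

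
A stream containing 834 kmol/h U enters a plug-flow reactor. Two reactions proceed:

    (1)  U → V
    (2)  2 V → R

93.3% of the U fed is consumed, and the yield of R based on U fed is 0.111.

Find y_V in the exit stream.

0.8

Conversion of U: U consumed = 1ξ₁ = 0.933 × 834 → ξ₁ = 778.1 kmol/h.
Yield of R: 1ξ₂ / 834 = 0.111 → ξ₂ = 92.57 kmol/h.
Outlet amounts (n = n₀ + Σ ν·ξ):
  U: 834 − 1(778.1) = 55.88
  V: 0 + 1(778.1) − 2(92.57) = 593
  R: 0 + 1(92.57) = 92.57
Total out = 741.4 kmol/h; y_V = 593 / 741.4 = 0.7998.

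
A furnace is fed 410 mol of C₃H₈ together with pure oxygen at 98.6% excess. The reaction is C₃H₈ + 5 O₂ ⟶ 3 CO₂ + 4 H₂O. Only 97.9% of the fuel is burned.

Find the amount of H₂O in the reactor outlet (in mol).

1610 mol

Stoichiometric O₂ = 5 × 410 = 2050 mol; O₂ fed = 2050 × 1.986 = 4071 mol.
Fuel reacted = 0.979 × 410 → ξ = 401.4 mol.
Outlet (n = n₀ + ν ξ):
  C₃H₈: 410 − 1(401.4) = 8.61
  O₂: 4071 − 5(401.4) = 2064
  CO₂: 0 + 3(401.4) = 1204
  H₂O: 0 + 4(401.4) = 1606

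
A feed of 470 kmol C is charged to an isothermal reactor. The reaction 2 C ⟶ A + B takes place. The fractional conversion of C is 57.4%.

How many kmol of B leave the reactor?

135 kmol

C reacted = 0.574 × 470 = 269.8 kmol; ν_C = −2, so ξ = 269.8/2 = 134.9 kmol.
Outlet amounts (n = n₀ + ν ξ):
  C: 470 − 2(134.9) = 200.2
  A: 0 + 1(134.9) = 134.9
  B: 0 + 1(134.9) = 134.9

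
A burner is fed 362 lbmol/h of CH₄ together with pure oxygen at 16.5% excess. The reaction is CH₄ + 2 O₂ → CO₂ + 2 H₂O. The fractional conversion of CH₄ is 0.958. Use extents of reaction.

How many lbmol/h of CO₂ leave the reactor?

347 lbmol/h

Stoichiometric O₂ = 2 × 362 = 724 lbmol/h; O₂ fed = 724 × 1.165 = 843.5 lbmol/h.
Fuel reacted = 0.958 × 362 → ξ = 346.8 lbmol/h.
Outlet (n = n₀ + ν ξ):
  CH₄: 362 − 1(346.8) = 15.2
  O₂: 843.5 − 2(346.8) = 149.9
  CO₂: 0 + 1(346.8) = 346.8
  H₂O: 0 + 2(346.8) = 693.6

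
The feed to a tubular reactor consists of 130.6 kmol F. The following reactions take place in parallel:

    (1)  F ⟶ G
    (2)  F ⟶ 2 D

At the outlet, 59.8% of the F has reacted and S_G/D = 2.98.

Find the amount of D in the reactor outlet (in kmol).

22.4 kmol

Conversion of F: F consumed = 0.598 × 130.6 = 78.1 kmol = 1ξ₁ + 1ξ₂.
Selectivity: 1ξ₁ / (2ξ₂) = 2.98 → ξ₁ = 5.96 ξ₂.
Substitute: (1·5.96 + 1) ξ₂ = 78.1 → ξ₂ = 11.22 kmol, ξ₁ = 66.88 kmol.
Outlet amounts (n = n₀ + Σ ν·ξ):
  F: 130.6 − 1(66.88) − 1(11.22) = 52.5
  G: 0 + 1(66.88) = 66.88
  D: 0 + 2(11.22) = 22.44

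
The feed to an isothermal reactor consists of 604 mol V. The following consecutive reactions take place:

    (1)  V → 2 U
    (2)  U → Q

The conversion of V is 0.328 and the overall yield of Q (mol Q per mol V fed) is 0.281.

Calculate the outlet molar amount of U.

226 mol

Conversion of V: V consumed = 1ξ₁ = 0.328 × 604 → ξ₁ = 198.1 mol.
Yield of Q: 1ξ₂ / 604 = 0.281 → ξ₂ = 169.7 mol.
Outlet amounts (n = n₀ + Σ ν·ξ):
  V: 604 − 1(198.1) = 405.9
  U: 0 + 2(198.1) − 1(169.7) = 226.5
  Q: 0 + 1(169.7) = 169.7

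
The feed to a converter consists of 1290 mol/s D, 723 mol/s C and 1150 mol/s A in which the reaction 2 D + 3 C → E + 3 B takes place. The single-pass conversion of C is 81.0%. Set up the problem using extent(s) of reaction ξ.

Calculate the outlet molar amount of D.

900 mol/s

C reacted = 0.81 × 723 = 585.6 mol/s; ν_C = −3, so ξ = 585.6/3 = 195.2 mol/s.
Outlet amounts (n = n₀ + ν ξ):
  D: 1290 − 2(195.2) = 899.6
  C: 723 − 3(195.2) = 137.4
  E: 0 + 1(195.2) = 195.2
  B: 0 + 3(195.2) = 585.6
  A: 1150 (inert)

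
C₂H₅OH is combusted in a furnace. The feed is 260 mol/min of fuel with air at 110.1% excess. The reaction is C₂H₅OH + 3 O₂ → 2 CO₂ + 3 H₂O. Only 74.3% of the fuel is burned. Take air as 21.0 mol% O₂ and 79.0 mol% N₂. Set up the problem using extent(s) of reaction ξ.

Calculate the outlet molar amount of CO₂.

Stoichiometric O₂ = 3 × 260 = 780 mol/min; O₂ fed = 780 × 2.101 = 1639 mol/min.
N₂ fed = 1639 × 79/21 = 6165 mol/min.
Fuel reacted = 0.743 × 260 → ξ = 193.2 mol/min.
Outlet (n = n₀ + ν ξ):
  C₂H₅OH: 260 − 1(193.2) = 66.82
  O₂: 1639 − 3(193.2) = 1059
  N₂: 6165 (inert)
  CO₂: 0 + 2(193.2) = 386.4
  H₂O: 0 + 3(193.2) = 579.5

386 mol/min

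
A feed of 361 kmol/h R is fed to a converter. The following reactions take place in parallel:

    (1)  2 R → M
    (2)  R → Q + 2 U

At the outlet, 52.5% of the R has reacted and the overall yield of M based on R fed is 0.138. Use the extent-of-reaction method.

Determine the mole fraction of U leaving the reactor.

Yield of M: 1ξ₁ / 361 = 0.138 → ξ₁ = 49.82 kmol/h.
Conversion of R: 2ξ₁ + 1ξ₂ = 0.525 × 361 = 189.5 → ξ₂ = 89.89 kmol/h.
Outlet amounts (n = n₀ + Σ ν·ξ):
  R: 361 − 2(49.82) − 1(89.89) = 171.5
  M: 0 + 1(49.82) = 49.82
  Q: 0 + 1(89.89) = 89.89
  U: 0 + 2(89.89) = 179.8
Total out = 491 kmol/h; y_U = 179.8 / 491 = 0.3662.

0.366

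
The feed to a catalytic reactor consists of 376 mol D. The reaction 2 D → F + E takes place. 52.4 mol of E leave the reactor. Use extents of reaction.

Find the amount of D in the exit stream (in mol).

271 mol

For E: n = n₀ + 1ξ → 52.4 = 0 + 1ξ, giving ξ = 52.4 mol.
Outlet amounts (n = n₀ + ν ξ):
  D: 376 − 2(52.4) = 271.2
  F: 0 + 1(52.4) = 52.4
  E: 0 + 1(52.4) = 52.4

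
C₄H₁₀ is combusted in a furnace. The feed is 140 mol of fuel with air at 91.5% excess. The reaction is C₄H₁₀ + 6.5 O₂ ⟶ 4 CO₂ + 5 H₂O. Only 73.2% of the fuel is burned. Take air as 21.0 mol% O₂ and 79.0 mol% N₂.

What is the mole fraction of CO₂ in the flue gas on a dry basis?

0.0507

Stoichiometric O₂ = 6.5 × 140 = 910 mol; O₂ fed = 910 × 1.915 = 1743 mol.
N₂ fed = 1743 × 79/21 = 6556 mol.
Fuel reacted = 0.732 × 140 → ξ = 102.5 mol.
Outlet (n = n₀ + ν ξ):
  C₄H₁₀: 140 − 1(102.5) = 37.52
  O₂: 1743 − 6.5(102.5) = 1077
  N₂: 6556 (inert)
  CO₂: 0 + 4(102.5) = 409.9
  H₂O: 0 + 5(102.5) = 512.4
Dry total = 8080 mol; y_CO₂ (dry) = 409.9 / 8080 = 0.05073.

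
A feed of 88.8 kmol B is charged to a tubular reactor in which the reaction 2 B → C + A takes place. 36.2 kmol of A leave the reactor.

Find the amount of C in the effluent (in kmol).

36.2 kmol

For A: n = n₀ + 1ξ → 36.2 = 0 + 1ξ, giving ξ = 36.2 kmol.
Outlet amounts (n = n₀ + ν ξ):
  B: 88.8 − 2(36.2) = 16.4
  C: 0 + 1(36.2) = 36.2
  A: 0 + 1(36.2) = 36.2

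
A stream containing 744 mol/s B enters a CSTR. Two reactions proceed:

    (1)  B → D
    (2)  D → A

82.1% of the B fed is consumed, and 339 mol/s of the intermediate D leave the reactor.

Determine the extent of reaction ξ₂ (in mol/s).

ξ₂ = 272 mol/s

Conversion of B: B consumed = 1ξ₁ = 0.821 × 744 → ξ₁ = 610.8 mol/s.
D balance: n_D = 0 + 1ξ₁ − 1ξ₂ = 339 → ξ₂ = (1·610.8 − 339)/1 = 271.8 mol/s.
Outlet amounts (n = n₀ + Σ ν·ξ):
  B: 744 − 1(610.8) = 133.2
  D: 0 + 1(610.8) − 1(271.8) = 339
  A: 0 + 1(271.8) = 271.8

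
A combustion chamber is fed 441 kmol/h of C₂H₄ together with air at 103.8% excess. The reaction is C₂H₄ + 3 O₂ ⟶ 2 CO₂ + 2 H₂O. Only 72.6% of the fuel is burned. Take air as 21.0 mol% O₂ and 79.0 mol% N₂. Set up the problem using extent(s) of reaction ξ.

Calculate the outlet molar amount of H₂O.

640 kmol/h

Stoichiometric O₂ = 3 × 441 = 1323 kmol/h; O₂ fed = 1323 × 2.038 = 2696 kmol/h.
N₂ fed = 2696 × 79/21 = 10140 kmol/h.
Fuel reacted = 0.726 × 441 → ξ = 320.2 kmol/h.
Outlet (n = n₀ + ν ξ):
  C₂H₄: 441 − 1(320.2) = 120.8
  O₂: 2696 − 3(320.2) = 1736
  N₂: 10140 (inert)
  CO₂: 0 + 2(320.2) = 640.3
  H₂O: 0 + 2(320.2) = 640.3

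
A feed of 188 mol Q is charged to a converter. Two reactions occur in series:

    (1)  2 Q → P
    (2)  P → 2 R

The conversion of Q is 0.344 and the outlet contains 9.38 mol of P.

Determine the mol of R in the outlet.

45.9 mol

Conversion of Q: Q consumed = 2ξ₁ = 0.344 × 188 → ξ₁ = 32.34 mol.
P balance: n_P = 0 + 1ξ₁ − 1ξ₂ = 9.38 → ξ₂ = (1·32.34 − 9.38)/1 = 22.96 mol.
Outlet amounts (n = n₀ + Σ ν·ξ):
  Q: 188 − 2(32.34) = 123.3
  P: 0 + 1(32.34) − 1(22.96) = 9.38
  R: 0 + 2(22.96) = 45.91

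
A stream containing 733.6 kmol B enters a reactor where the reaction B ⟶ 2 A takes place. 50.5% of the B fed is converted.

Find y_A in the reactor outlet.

B reacted = 0.505 × 733.6 = 370.5 kmol; ν_B = −1, so ξ = 370.5/1 = 370.5 kmol.
Outlet amounts (n = n₀ + ν ξ):
  B: 733.6 − 1(370.5) = 363.1
  A: 0 + 2(370.5) = 740.9
Total out = 1104 kmol; y_A = 740.9 / 1104 = 0.6711.

0.671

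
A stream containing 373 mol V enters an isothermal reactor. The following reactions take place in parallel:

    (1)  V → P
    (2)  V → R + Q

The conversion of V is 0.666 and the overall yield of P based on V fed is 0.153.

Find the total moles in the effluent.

Yield of P: 1ξ₁ / 373 = 0.153 → ξ₁ = 57.07 mol.
Conversion of V: 1ξ₁ + 1ξ₂ = 0.666 × 373 = 248.4 → ξ₂ = 191.3 mol.
Outlet amounts (n = n₀ + Σ ν·ξ):
  V: 373 − 1(57.07) − 1(191.3) = 124.6
  P: 0 + 1(57.07) = 57.07
  R: 0 + 1(191.3) = 191.3
  Q: 0 + 1(191.3) = 191.3
Total out = 124.6 + 57.07 + 191.3 + 191.3 = 564.3 mol.

564 mol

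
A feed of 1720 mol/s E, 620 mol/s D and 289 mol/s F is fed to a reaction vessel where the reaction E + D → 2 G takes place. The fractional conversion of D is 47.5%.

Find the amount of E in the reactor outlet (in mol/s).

1430 mol/s

D reacted = 0.475 × 620 = 294.5 mol/s; ν_D = −1, so ξ = 294.5/1 = 294.5 mol/s.
Outlet amounts (n = n₀ + ν ξ):
  E: 1720 − 1(294.5) = 1426
  D: 620 − 1(294.5) = 325.5
  G: 0 + 2(294.5) = 589
  F: 289 (inert)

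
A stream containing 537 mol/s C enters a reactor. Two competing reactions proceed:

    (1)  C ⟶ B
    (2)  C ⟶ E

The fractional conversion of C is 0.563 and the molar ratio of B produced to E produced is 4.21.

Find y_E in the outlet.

0.108

Conversion of C: C consumed = 0.563 × 537 = 302.3 mol/s = 1ξ₁ + 1ξ₂.
Selectivity: 1ξ₁ / (1ξ₂) = 4.21 → ξ₁ = 4.21 ξ₂.
Substitute: (1·4.21 + 1) ξ₂ = 302.3 → ξ₂ = 58.03 mol/s, ξ₁ = 244.3 mol/s.
Outlet amounts (n = n₀ + Σ ν·ξ):
  C: 537 − 1(244.3) − 1(58.03) = 234.7
  B: 0 + 1(244.3) = 244.3
  E: 0 + 1(58.03) = 58.03
Total out = 537 mol/s; y_E = 58.03 / 537 = 0.1081.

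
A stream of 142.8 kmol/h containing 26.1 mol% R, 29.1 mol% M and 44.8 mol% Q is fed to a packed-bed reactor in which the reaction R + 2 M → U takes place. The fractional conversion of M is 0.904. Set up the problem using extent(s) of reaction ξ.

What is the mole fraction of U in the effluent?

M reacted = 0.904 × 41.55 = 37.57 kmol/h; ν_M = −2, so ξ = 37.57/2 = 18.78 kmol/h.
Outlet amounts (n = n₀ + ν ξ):
  R: 37.27 − 1(18.78) = 18.49
  M: 41.55 − 2(18.78) = 3.989
  U: 0 + 1(18.78) = 18.78
  Q: 63.97 (inert)
Total out = 105.2 kmol/h; y_U = 18.78 / 105.2 = 0.1785.

0.178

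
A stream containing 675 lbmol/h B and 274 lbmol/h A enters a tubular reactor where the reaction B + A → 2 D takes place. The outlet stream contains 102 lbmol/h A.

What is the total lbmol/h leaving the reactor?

949 lbmol/h

For A: n = n₀ − 1ξ → 102 = 274 − 1ξ, giving ξ = 172 lbmol/h.
Outlet amounts (n = n₀ + ν ξ):
  B: 675 − 1(172) = 503
  A: 274 − 1(172) = 102
  D: 0 + 2(172) = 344
Total out = 503 + 102 + 344 = 949 lbmol/h.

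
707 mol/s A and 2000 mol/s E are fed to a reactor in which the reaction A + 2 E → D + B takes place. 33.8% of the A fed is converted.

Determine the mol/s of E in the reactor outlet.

1520 mol/s

A reacted = 0.338 × 707 = 239 mol/s; ν_A = −1, so ξ = 239/1 = 239 mol/s.
Outlet amounts (n = n₀ + ν ξ):
  A: 707 − 1(239) = 468
  E: 2000 − 2(239) = 1522
  D: 0 + 1(239) = 239
  B: 0 + 1(239) = 239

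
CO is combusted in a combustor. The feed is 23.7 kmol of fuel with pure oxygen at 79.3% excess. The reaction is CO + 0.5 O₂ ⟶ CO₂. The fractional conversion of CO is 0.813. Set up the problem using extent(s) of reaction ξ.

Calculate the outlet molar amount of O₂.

11.6 kmol

Stoichiometric O₂ = 0.5 × 23.7 = 11.85 kmol; O₂ fed = 11.85 × 1.793 = 21.25 kmol.
Fuel reacted = 0.813 × 23.7 → ξ = 19.27 kmol.
Outlet (n = n₀ + ν ξ):
  CO: 23.7 − 1(19.27) = 4.432
  O₂: 21.25 − 0.5(19.27) = 11.61
  CO₂: 0 + 1(19.27) = 19.27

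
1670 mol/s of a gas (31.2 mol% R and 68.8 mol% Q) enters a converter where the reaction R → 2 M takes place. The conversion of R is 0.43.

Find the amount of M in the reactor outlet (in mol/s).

448 mol/s

R reacted = 0.43 × 521 = 224 mol/s; ν_R = −1, so ξ = 224/1 = 224 mol/s.
Outlet amounts (n = n₀ + ν ξ):
  R: 521 − 1(224) = 297
  M: 0 + 2(224) = 448.1
  Q: 1149 (inert)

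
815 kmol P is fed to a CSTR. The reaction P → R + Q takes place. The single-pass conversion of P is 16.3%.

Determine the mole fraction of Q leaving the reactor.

0.14

P reacted = 0.163 × 815 = 132.8 kmol; ν_P = −1, so ξ = 132.8/1 = 132.8 kmol.
Outlet amounts (n = n₀ + ν ξ):
  P: 815 − 1(132.8) = 682.2
  R: 0 + 1(132.8) = 132.8
  Q: 0 + 1(132.8) = 132.8
Total out = 947.8 kmol; y_Q = 132.8 / 947.8 = 0.1402.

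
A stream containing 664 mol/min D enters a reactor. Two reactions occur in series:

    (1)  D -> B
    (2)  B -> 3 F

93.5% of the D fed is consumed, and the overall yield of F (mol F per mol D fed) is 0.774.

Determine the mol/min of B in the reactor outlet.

Conversion of D: D consumed = 1ξ₁ = 0.935 × 664 → ξ₁ = 620.8 mol/min.
Yield of F: 3ξ₂ / 664 = 0.774 → ξ₂ = 171.3 mol/min.
Outlet amounts (n = n₀ + Σ ν·ξ):
  D: 664 − 1(620.8) = 43.16
  B: 0 + 1(620.8) − 1(171.3) = 449.5
  F: 0 + 3(171.3) = 513.9

450 mol/min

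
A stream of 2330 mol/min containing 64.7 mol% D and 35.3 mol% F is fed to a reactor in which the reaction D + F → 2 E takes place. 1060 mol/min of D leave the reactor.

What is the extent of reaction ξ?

ξ = 448 mol/min

For D: n = n₀ − 1ξ → 1060 = 1508 − 1ξ, giving ξ = 447.5 mol/min.
Outlet amounts (n = n₀ + ν ξ):
  D: 1508 − 1(447.5) = 1060
  F: 822.5 − 1(447.5) = 375
  E: 0 + 2(447.5) = 895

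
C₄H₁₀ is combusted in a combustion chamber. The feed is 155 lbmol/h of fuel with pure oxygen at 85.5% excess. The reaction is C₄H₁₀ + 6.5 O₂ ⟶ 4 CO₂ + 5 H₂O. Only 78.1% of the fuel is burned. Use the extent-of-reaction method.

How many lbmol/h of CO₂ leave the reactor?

Stoichiometric O₂ = 6.5 × 155 = 1008 lbmol/h; O₂ fed = 1008 × 1.855 = 1869 lbmol/h.
Fuel reacted = 0.781 × 155 → ξ = 121.1 lbmol/h.
Outlet (n = n₀ + ν ξ):
  C₄H₁₀: 155 − 1(121.1) = 33.94
  O₂: 1869 − 6.5(121.1) = 1082
  CO₂: 0 + 4(121.1) = 484.2
  H₂O: 0 + 5(121.1) = 605.3

484 lbmol/h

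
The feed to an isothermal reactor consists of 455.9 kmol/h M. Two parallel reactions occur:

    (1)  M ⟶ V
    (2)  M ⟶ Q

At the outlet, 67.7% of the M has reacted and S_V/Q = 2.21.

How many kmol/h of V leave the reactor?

212 kmol/h

Conversion of M: M consumed = 0.677 × 455.9 = 308.6 kmol/h = 1ξ₁ + 1ξ₂.
Selectivity: 1ξ₁ / (1ξ₂) = 2.21 → ξ₁ = 2.21 ξ₂.
Substitute: (1·2.21 + 1) ξ₂ = 308.6 → ξ₂ = 96.15 kmol/h, ξ₁ = 212.5 kmol/h.
Outlet amounts (n = n₀ + Σ ν·ξ):
  M: 455.9 − 1(212.5) − 1(96.15) = 147.3
  V: 0 + 1(212.5) = 212.5
  Q: 0 + 1(96.15) = 96.15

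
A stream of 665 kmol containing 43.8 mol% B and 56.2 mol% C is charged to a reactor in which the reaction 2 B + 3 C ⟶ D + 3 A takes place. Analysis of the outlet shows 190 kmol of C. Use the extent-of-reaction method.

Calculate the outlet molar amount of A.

184 kmol

For C: n = n₀ − 3ξ → 190 = 373.7 − 3ξ, giving ξ = 61.24 kmol.
Outlet amounts (n = n₀ + ν ξ):
  B: 291.3 − 2(61.24) = 168.8
  C: 373.7 − 3(61.24) = 190
  D: 0 + 1(61.24) = 61.24
  A: 0 + 3(61.24) = 183.7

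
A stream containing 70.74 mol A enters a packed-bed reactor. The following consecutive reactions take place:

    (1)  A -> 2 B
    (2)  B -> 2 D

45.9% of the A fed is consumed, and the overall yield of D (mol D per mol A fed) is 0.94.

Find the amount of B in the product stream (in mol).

Conversion of A: A consumed = 1ξ₁ = 0.459 × 70.74 → ξ₁ = 32.47 mol.
Yield of D: 2ξ₂ / 70.74 = 0.94 → ξ₂ = 33.25 mol.
Outlet amounts (n = n₀ + Σ ν·ξ):
  A: 70.74 − 1(32.47) = 38.27
  B: 0 + 2(32.47) − 1(33.25) = 31.69
  D: 0 + 2(33.25) = 66.5

31.7 mol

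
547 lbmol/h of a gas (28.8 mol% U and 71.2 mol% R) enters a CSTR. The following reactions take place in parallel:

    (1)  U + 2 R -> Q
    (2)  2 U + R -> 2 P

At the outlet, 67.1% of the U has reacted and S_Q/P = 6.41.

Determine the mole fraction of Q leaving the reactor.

Conversion of U: U consumed = 0.671 × 157.5 = 105.7 lbmol/h = 1ξ₁ + 2ξ₂.
Selectivity: 1ξ₁ / (2ξ₂) = 6.41 → ξ₁ = 12.82 ξ₂.
Substitute: (1·12.82 + 2) ξ₂ = 105.7 → ξ₂ = 7.133 lbmol/h, ξ₁ = 91.44 lbmol/h.
Outlet amounts (n = n₀ + Σ ν·ξ):
  U: 157.5 − 1(91.44) − 2(7.133) = 51.83
  R: 389.5 − 2(91.44) − 1(7.133) = 199.4
  Q: 0 + 1(91.44) = 91.44
  P: 0 + 2(7.133) = 14.27
Total out = 357 lbmol/h; y_Q = 91.44 / 357 = 0.2561.

0.256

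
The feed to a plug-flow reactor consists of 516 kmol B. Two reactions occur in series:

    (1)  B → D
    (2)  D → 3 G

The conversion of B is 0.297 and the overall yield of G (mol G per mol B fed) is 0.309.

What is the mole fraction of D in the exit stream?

Conversion of B: B consumed = 1ξ₁ = 0.297 × 516 → ξ₁ = 153.3 kmol.
Yield of G: 3ξ₂ / 516 = 0.309 → ξ₂ = 53.15 kmol.
Outlet amounts (n = n₀ + Σ ν·ξ):
  B: 516 − 1(153.3) = 362.7
  D: 0 + 1(153.3) − 1(53.15) = 100.1
  G: 0 + 3(53.15) = 159.4
Total out = 622.3 kmol; y_D = 100.1 / 622.3 = 0.1609.

0.161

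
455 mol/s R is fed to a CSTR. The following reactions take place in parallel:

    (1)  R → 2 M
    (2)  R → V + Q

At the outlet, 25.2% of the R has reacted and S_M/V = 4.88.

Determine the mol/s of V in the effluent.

33.3 mol/s

Conversion of R: R consumed = 0.252 × 455 = 114.7 mol/s = 1ξ₁ + 1ξ₂.
Selectivity: 2ξ₁ / (1ξ₂) = 4.88 → ξ₁ = 2.44 ξ₂.
Substitute: (1·2.44 + 1) ξ₂ = 114.7 → ξ₂ = 33.33 mol/s, ξ₁ = 81.33 mol/s.
Outlet amounts (n = n₀ + Σ ν·ξ):
  R: 455 − 1(81.33) − 1(33.33) = 340.3
  M: 0 + 2(81.33) = 162.7
  V: 0 + 1(33.33) = 33.33
  Q: 0 + 1(33.33) = 33.33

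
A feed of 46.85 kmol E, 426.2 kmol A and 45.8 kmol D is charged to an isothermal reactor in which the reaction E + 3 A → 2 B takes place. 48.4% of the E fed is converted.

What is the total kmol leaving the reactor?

473 kmol

E reacted = 0.484 × 46.85 = 22.68 kmol; ν_E = −1, so ξ = 22.68/1 = 22.68 kmol.
Outlet amounts (n = n₀ + ν ξ):
  E: 46.85 − 1(22.68) = 24.17
  A: 426.2 − 3(22.68) = 358.2
  B: 0 + 2(22.68) = 45.35
  D: 45.8 (inert)
Total out = 24.17 + 358.2 + 45.35 + 45.8 = 473.5 kmol.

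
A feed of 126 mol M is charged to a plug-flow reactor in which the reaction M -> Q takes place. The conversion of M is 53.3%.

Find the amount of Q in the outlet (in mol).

M reacted = 0.533 × 126 = 67.16 mol; ν_M = −1, so ξ = 67.16/1 = 67.16 mol.
Outlet amounts (n = n₀ + ν ξ):
  M: 126 − 1(67.16) = 58.84
  Q: 0 + 1(67.16) = 67.16

67.2 mol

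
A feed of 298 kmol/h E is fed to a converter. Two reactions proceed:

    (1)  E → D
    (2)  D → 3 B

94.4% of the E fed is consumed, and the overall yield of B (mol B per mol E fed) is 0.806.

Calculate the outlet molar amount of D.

Conversion of E: E consumed = 1ξ₁ = 0.944 × 298 → ξ₁ = 281.3 kmol/h.
Yield of B: 3ξ₂ / 298 = 0.806 → ξ₂ = 80.06 kmol/h.
Outlet amounts (n = n₀ + Σ ν·ξ):
  E: 298 − 1(281.3) = 16.69
  D: 0 + 1(281.3) − 1(80.06) = 201.2
  B: 0 + 3(80.06) = 240.2

201 kmol/h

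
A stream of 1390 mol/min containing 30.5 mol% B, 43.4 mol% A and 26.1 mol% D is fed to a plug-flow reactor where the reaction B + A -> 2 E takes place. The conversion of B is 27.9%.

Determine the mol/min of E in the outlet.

237 mol/min

B reacted = 0.279 × 423.9 = 118.3 mol/min; ν_B = −1, so ξ = 118.3/1 = 118.3 mol/min.
Outlet amounts (n = n₀ + ν ξ):
  B: 423.9 − 1(118.3) = 305.7
  A: 603.3 − 1(118.3) = 485
  E: 0 + 2(118.3) = 236.6
  D: 362.8 (inert)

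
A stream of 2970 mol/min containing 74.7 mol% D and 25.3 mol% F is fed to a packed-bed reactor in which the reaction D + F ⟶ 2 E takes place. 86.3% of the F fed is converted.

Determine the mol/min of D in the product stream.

F reacted = 0.863 × 751.4 = 648.5 mol/min; ν_F = −1, so ξ = 648.5/1 = 648.5 mol/min.
Outlet amounts (n = n₀ + ν ξ):
  D: 2219 − 1(648.5) = 1570
  F: 751.4 − 1(648.5) = 102.9
  E: 0 + 2(648.5) = 1297

1570 mol/min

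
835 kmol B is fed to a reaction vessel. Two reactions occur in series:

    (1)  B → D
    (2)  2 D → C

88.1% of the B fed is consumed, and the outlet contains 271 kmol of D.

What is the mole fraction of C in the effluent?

Conversion of B: B consumed = 1ξ₁ = 0.881 × 835 → ξ₁ = 735.6 kmol.
D balance: n_D = 0 + 1ξ₁ − 2ξ₂ = 271 → ξ₂ = (1·735.6 − 271)/2 = 232.3 kmol.
Outlet amounts (n = n₀ + Σ ν·ξ):
  B: 835 − 1(735.6) = 99.37
  D: 0 + 1(735.6) − 2(232.3) = 271
  C: 0 + 1(232.3) = 232.3
Total out = 602.7 kmol; y_C = 232.3 / 602.7 = 0.3855.

0.385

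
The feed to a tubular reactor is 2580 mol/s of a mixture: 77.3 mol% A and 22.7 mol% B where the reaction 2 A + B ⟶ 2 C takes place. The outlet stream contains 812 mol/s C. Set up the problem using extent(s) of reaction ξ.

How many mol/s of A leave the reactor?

For C: n = n₀ + 2ξ → 812 = 0 + 2ξ, giving ξ = 406 mol/s.
Outlet amounts (n = n₀ + ν ξ):
  A: 1994 − 2(406) = 1182
  B: 585.7 − 1(406) = 179.7
  C: 0 + 2(406) = 812

1180 mol/s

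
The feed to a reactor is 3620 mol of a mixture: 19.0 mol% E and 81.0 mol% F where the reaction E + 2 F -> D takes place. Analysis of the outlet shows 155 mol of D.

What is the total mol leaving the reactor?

For D: n = n₀ + 1ξ → 155 = 0 + 1ξ, giving ξ = 155 mol.
Outlet amounts (n = n₀ + ν ξ):
  E: 687.8 − 1(155) = 532.8
  F: 2932 − 2(155) = 2622
  D: 0 + 1(155) = 155
Total out = 532.8 + 2622 + 155 = 3310 mol.

3310 mol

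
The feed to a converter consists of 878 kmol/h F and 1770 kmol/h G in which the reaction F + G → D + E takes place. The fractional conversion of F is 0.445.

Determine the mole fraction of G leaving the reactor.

F reacted = 0.445 × 878 = 390.7 kmol/h; ν_F = −1, so ξ = 390.7/1 = 390.7 kmol/h.
Outlet amounts (n = n₀ + ν ξ):
  F: 878 − 1(390.7) = 487.3
  G: 1770 − 1(390.7) = 1379
  D: 0 + 1(390.7) = 390.7
  E: 0 + 1(390.7) = 390.7
Total out = 2648 kmol/h; y_G = 1379 / 2648 = 0.5209.

0.521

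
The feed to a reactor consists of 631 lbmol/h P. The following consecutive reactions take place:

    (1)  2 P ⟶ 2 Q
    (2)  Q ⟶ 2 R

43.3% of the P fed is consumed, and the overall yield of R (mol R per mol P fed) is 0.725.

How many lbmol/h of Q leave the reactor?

44.5 lbmol/h

Conversion of P: P consumed = 2ξ₁ = 0.433 × 631 → ξ₁ = 136.6 lbmol/h.
Yield of R: 2ξ₂ / 631 = 0.725 → ξ₂ = 228.7 lbmol/h.
Outlet amounts (n = n₀ + Σ ν·ξ):
  P: 631 − 2(136.6) = 357.8
  Q: 0 + 2(136.6) − 1(228.7) = 44.49
  R: 0 + 2(228.7) = 457.5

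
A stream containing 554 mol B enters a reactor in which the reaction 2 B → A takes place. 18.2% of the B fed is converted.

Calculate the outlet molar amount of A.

B reacted = 0.182 × 554 = 100.8 mol; ν_B = −2, so ξ = 100.8/2 = 50.41 mol.
Outlet amounts (n = n₀ + ν ξ):
  B: 554 − 2(50.41) = 453.2
  A: 0 + 1(50.41) = 50.41

50.4 mol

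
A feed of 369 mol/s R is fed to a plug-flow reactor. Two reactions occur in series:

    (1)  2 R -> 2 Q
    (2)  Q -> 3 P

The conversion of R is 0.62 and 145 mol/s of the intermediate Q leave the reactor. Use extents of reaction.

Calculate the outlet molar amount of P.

Conversion of R: R consumed = 2ξ₁ = 0.62 × 369 → ξ₁ = 114.4 mol/s.
Q balance: n_Q = 0 + 2ξ₁ − 1ξ₂ = 145 → ξ₂ = (2·114.4 − 145)/1 = 83.78 mol/s.
Outlet amounts (n = n₀ + Σ ν·ξ):
  R: 369 − 2(114.4) = 140.2
  Q: 0 + 2(114.4) − 1(83.78) = 145
  P: 0 + 3(83.78) = 251.3

251 mol/s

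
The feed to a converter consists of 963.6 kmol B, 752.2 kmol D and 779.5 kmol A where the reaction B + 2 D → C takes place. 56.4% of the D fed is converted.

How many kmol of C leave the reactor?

D reacted = 0.564 × 752.2 = 424.2 kmol; ν_D = −2, so ξ = 424.2/2 = 212.1 kmol.
Outlet amounts (n = n₀ + ν ξ):
  B: 963.6 − 1(212.1) = 751.5
  D: 752.2 − 2(212.1) = 328
  C: 0 + 1(212.1) = 212.1
  A: 779.5 (inert)

212 kmol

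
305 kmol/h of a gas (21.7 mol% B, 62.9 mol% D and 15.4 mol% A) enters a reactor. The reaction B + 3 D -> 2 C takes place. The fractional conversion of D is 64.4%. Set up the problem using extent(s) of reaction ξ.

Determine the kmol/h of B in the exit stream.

D reacted = 0.644 × 191.8 = 123.5 kmol/h; ν_D = −3, so ξ = 123.5/3 = 41.18 kmol/h.
Outlet amounts (n = n₀ + ν ξ):
  B: 66.19 − 1(41.18) = 25
  D: 191.8 − 3(41.18) = 68.3
  C: 0 + 2(41.18) = 82.37
  A: 46.97 (inert)

25 kmol/h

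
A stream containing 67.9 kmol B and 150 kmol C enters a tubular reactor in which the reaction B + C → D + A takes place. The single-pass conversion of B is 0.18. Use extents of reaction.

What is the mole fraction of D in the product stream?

0.0561

B reacted = 0.18 × 67.9 = 12.22 kmol; ν_B = −1, so ξ = 12.22/1 = 12.22 kmol.
Outlet amounts (n = n₀ + ν ξ):
  B: 67.9 − 1(12.22) = 55.68
  C: 150 − 1(12.22) = 137.8
  D: 0 + 1(12.22) = 12.22
  A: 0 + 1(12.22) = 12.22
Total out = 217.9 kmol; y_D = 12.22 / 217.9 = 0.05609.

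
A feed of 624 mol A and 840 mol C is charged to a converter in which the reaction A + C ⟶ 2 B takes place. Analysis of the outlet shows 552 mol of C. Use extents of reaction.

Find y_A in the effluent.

0.23

For C: n = n₀ − 1ξ → 552 = 840 − 1ξ, giving ξ = 288 mol.
Outlet amounts (n = n₀ + ν ξ):
  A: 624 − 1(288) = 336
  C: 840 − 1(288) = 552
  B: 0 + 2(288) = 576
Total out = 1464 mol; y_A = 336 / 1464 = 0.2295.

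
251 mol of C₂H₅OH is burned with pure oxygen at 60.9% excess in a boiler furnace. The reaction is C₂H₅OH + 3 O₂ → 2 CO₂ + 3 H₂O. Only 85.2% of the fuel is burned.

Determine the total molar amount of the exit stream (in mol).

1680 mol

Stoichiometric O₂ = 3 × 251 = 753 mol; O₂ fed = 753 × 1.609 = 1212 mol.
Fuel reacted = 0.852 × 251 → ξ = 213.9 mol.
Outlet (n = n₀ + ν ξ):
  C₂H₅OH: 251 − 1(213.9) = 37.15
  O₂: 1212 − 3(213.9) = 570
  CO₂: 0 + 2(213.9) = 427.7
  H₂O: 0 + 3(213.9) = 641.6
Total out = 37.15 + 570 + 427.7 + 641.6 = 1676 mol.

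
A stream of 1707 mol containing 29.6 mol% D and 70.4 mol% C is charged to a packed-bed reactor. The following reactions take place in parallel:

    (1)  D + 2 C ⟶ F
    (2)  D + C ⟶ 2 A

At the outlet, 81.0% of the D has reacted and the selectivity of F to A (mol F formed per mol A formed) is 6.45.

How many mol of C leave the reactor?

413 mol

Conversion of D: D consumed = 0.81 × 505.3 = 409.3 mol = 1ξ₁ + 1ξ₂.
Selectivity: 1ξ₁ / (2ξ₂) = 6.45 → ξ₁ = 12.9 ξ₂.
Substitute: (1·12.9 + 1) ξ₂ = 409.3 → ξ₂ = 29.44 mol, ξ₁ = 379.8 mol.
Outlet amounts (n = n₀ + Σ ν·ξ):
  D: 505.3 − 1(379.8) − 1(29.44) = 96
  C: 1202 − 2(379.8) − 1(29.44) = 412.6
  F: 0 + 1(379.8) = 379.8
  A: 0 + 2(29.44) = 58.89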